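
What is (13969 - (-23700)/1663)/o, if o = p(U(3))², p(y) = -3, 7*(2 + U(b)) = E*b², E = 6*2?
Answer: 23254147/14967 ≈ 1553.7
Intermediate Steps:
E = 12
U(b) = -2 + 12*b²/7 (U(b) = -2 + (12*b²)/7 = -2 + 12*b²/7)
o = 9 (o = (-3)² = 9)
(13969 - (-23700)/1663)/o = (13969 - (-23700)/1663)/9 = (13969 - (-23700)/1663)*(⅑) = (13969 - 1*(-23700/1663))*(⅑) = (13969 + 23700/1663)*(⅑) = (23254147/1663)*(⅑) = 23254147/14967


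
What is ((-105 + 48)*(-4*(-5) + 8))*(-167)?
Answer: 266532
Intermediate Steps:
((-105 + 48)*(-4*(-5) + 8))*(-167) = -57*(20 + 8)*(-167) = -57*28*(-167) = -1596*(-167) = 266532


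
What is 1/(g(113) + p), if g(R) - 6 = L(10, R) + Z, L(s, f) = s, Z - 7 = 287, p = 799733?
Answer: 1/800043 ≈ 1.2499e-6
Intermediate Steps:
Z = 294 (Z = 7 + 287 = 294)
g(R) = 310 (g(R) = 6 + (10 + 294) = 6 + 304 = 310)
1/(g(113) + p) = 1/(310 + 799733) = 1/800043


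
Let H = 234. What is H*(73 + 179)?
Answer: 58968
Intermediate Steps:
H*(73 + 179) = 234*(73 + 179) = 234*252 = 58968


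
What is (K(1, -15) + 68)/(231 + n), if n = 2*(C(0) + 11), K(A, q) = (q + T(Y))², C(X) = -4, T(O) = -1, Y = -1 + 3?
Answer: 324/245 ≈ 1.3224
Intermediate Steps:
Y = 2
K(A, q) = (-1 + q)² (K(A, q) = (q - 1)² = (-1 + q)²)
n = 14 (n = 2*(-4 + 11) = 2*7 = 14)
(K(1, -15) + 68)/(231 + n) = ((-1 - 15)² + 68)/(231 + 14) = ((-16)² + 68)/245 = (256 + 68)*(1/245) = 324*(1/245) = 324/245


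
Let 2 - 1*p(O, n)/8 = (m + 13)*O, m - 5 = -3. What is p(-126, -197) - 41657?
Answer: -26521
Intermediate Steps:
m = 2 (m = 5 - 3 = 2)
p(O, n) = 16 - 120*O (p(O, n) = 16 - 8*(2 + 13)*O = 16 - 120*O)
p(-126, -197) - 41657 = (16 - 120*(-126)) - 41657 = (16 + 15120) - 41657 = 15136 - 41657 = -26521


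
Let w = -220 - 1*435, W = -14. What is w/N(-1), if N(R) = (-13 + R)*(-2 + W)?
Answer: -655/224 ≈ -2.9241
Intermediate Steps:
N(R) = 208 - 16*R (N(R) = (-13 + R)*(-2 - 14) = (-13 + R)*(-16) = 208 - 16*R)
w = -655 (w = -220 - 435 = -655)
w/N(-1) = -655/(208 - 16*(-1)) = -655/(208 + 16) = -655/224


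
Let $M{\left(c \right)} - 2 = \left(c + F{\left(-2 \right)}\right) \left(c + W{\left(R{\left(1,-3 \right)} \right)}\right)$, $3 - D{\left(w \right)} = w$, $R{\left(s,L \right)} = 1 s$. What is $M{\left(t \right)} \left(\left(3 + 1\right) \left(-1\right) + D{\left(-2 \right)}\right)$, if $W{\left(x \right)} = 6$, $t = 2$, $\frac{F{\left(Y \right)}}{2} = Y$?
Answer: $-14$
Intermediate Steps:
$R{\left(s,L \right)} = s$
$F{\left(Y \right)} = 2 Y$
$D{\left(w \right)} = 3 - w$
$M{\left(c \right)} = 2 + \left(-4 + c\right) \left(6 + c\right)$ ($M{\left(c \right)} = 2 + \left(c + 2 \left(-2\right)\right) \left(c + 6\right) = 2 + \left(c - 4\right) \left(6 + c\right) = 2 + \left(-4 + c\right) \left(6 + c\right)$)
$M{\left(t \right)} \left(\left(3 + 1\right) \left(-1\right) + D{\left(-2 \right)}\right) = \left(-22 + 2^{2} + 2 \cdot 2\right) \left(\left(3 + 1\right) \left(-1\right) + \left(3 - -2\right)\right) = \left(-22 + 4 + 4\right) \left(4 \left(-1\right) + \left(3 + 2\right)\right) = - 14 \left(-4 + 5\right) = \left(-14\right) 1 = -14$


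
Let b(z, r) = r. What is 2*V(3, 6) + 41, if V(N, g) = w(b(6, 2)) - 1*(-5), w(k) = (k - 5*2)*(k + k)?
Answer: -13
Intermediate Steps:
w(k) = 2*k*(-10 + k) (w(k) = (k - 10)*(2*k) = (-10 + k)*(2*k) = 2*k*(-10 + k))
V(N, g) = -27 (V(N, g) = 2*2*(-10 + 2) - 1*(-5) = 2*2*(-8) + 5 = -32 + 5 = -27)
2*V(3, 6) + 41 = 2*(-27) + 41 = -54 + 41 = -13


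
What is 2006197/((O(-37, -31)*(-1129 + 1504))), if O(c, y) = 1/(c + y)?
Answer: -136421396/375 ≈ -3.6379e+5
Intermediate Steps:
2006197/((O(-37, -31)*(-1129 + 1504))) = 2006197/(((-1129 + 1504)/(-37 - 31))) = 2006197/((375/(-68))) = 2006197/((-1/68*375)) = 2006197/(-375/68) = 2006197*(-68/375) = -136421396/375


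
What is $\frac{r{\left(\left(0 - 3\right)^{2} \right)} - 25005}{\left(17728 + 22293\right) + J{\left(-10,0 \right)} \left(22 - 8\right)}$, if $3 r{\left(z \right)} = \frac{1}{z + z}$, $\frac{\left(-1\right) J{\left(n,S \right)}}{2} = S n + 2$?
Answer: $- \frac{1350269}{2158110} \approx -0.62567$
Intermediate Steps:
$J{\left(n,S \right)} = -4 - 2 S n$ ($J{\left(n,S \right)} = - 2 \left(S n + 2\right) = - 2 \left(2 + S n\right) = -4 - 2 S n$)
$r{\left(z \right)} = \frac{1}{6 z}$ ($r{\left(z \right)} = \frac{1}{3 \left(z + z\right)} = \frac{1}{3 \cdot 2 z} = \frac{\frac{1}{2} \frac{1}{z}}{3} = \frac{1}{6 z}$)
$\frac{r{\left(\left(0 - 3\right)^{2} \right)} - 25005}{\left(17728 + 22293\right) + J{\left(-10,0 \right)} \left(22 - 8\right)} = \frac{\frac{1}{6 \left(0 - 3\right)^{2}} - 25005}{\left(17728 + 22293\right) + \left(-4 - 0 \left(-10\right)\right) \left(22 - 8\right)} = \frac{\frac{1}{6 \left(-3\right)^{2}} - 25005}{40021 + \left(-4 + 0\right) 14} = \frac{\frac{1}{6 \cdot 9} - 25005}{40021 - 56} = \frac{\frac{1}{6} \cdot \frac{1}{9} - 25005}{40021 - 56} = \frac{\frac{1}{54} - 25005}{39965} = \left(- \frac{1350269}{54}\right) \frac{1}{39965} = - \frac{1350269}{2158110}$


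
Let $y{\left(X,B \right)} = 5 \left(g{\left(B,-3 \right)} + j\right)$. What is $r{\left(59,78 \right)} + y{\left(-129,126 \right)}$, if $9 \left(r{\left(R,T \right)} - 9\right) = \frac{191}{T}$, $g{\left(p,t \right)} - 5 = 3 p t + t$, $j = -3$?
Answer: $- \frac{3977341}{702} \approx -5665.7$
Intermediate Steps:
$g{\left(p,t \right)} = 5 + t + 3 p t$ ($g{\left(p,t \right)} = 5 + \left(3 p t + t\right) = 5 + \left(t + 3 p t\right) = 5 + t + 3 p t$)
$r{\left(R,T \right)} = 9 + \frac{191}{9 T}$ ($r{\left(R,T \right)} = 9 + \frac{191 \frac{1}{T}}{9} = 9 + \frac{191}{9 T}$)
$y{\left(X,B \right)} = -5 - 45 B$ ($y{\left(X,B \right)} = 5 \left(\left(5 - 3 + 3 B \left(-3\right)\right) - 3\right) = 5 \left(\left(5 - 3 - 9 B\right) - 3\right) = 5 \left(\left(2 - 9 B\right) - 3\right) = 5 \left(-1 - 9 B\right) = -5 - 45 B$)
$r{\left(59,78 \right)} + y{\left(-129,126 \right)} = \left(9 + \frac{191}{9 \cdot 78}\right) - 5675 = \left(9 + \frac{191}{9} \cdot \frac{1}{78}\right) - 5675 = \left(9 + \frac{191}{702}\right) - 5675 = \frac{6509}{702} - 5675 = - \frac{3977341}{702}$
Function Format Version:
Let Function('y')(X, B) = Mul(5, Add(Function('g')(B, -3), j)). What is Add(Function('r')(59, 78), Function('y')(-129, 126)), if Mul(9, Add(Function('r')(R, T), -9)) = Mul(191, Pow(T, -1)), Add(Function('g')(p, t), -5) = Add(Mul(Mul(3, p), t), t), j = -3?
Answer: Rational(-3977341, 702) ≈ -5665.7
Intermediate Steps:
Function('g')(p, t) = Add(5, t, Mul(3, p, t)) (Function('g')(p, t) = Add(5, Add(Mul(Mul(3, p), t), t)) = Add(5, Add(Mul(3, p, t), t)) = Add(5, Add(t, Mul(3, p, t))) = Add(5, t, Mul(3, p, t)))
Function('r')(R, T) = Add(9, Mul(Rational(191, 9), Pow(T, -1))) (Function('r')(R, T) = Add(9, Mul(Rational(1, 9), Mul(191, Pow(T, -1)))) = Add(9, Mul(Rational(191, 9), Pow(T, -1))))
Function('y')(X, B) = Add(-5, Mul(-45, B)) (Function('y')(X, B) = Mul(5, Add(Add(5, -3, Mul(3, B, -3)), -3)) = Mul(5, Add(Add(5, -3, Mul(-9, B)), -3)) = Mul(5, Add(Add(2, Mul(-9, B)), -3)) = Mul(5, Add(-1, Mul(-9, B))) = Add(-5, Mul(-45, B)))
Add(Function('r')(59, 78), Function('y')(-129, 126)) = Add(Add(9, Mul(Rational(191, 9), Pow(78, -1))), Add(-5, Mul(-45, 126))) = Add(Add(9, Mul(Rational(191, 9), Rational(1, 78))), Add(-5, -5670)) = Add(Add(9, Rational(191, 702)), -5675) = Add(Rational(6509, 702), -5675) = Rational(-3977341, 702)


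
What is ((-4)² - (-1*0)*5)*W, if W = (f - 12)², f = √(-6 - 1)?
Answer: 2192 - 384*I*√7 ≈ 2192.0 - 1016.0*I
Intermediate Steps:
f = I*√7 (f = √(-7) = I*√7 ≈ 2.6458*I)
W = (-12 + I*√7)² (W = (I*√7 - 12)² = (-12 + I*√7)² ≈ 137.0 - 63.498*I)
((-4)² - (-1*0)*5)*W = ((-4)² - (-1*0)*5)*(12 - I*√7)² = (16 - 0*5)*(12 - I*√7)² = (16 - 1*0)*(12 - I*√7)² = (16 + 0)*(12 - I*√7)² = 16*(12 - I*√7)²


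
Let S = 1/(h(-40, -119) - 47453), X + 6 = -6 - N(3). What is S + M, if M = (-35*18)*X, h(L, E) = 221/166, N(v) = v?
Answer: 74437432484/7876977 ≈ 9450.0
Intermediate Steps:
h(L, E) = 221/166 (h(L, E) = 221*(1/166) = 221/166)
X = -15 (X = -6 + (-6 - 1*3) = -6 + (-6 - 3) = -6 - 9 = -15)
S = -166/7876977 (S = 1/(221/166 - 47453) = 1/(-7876977/166) = -166/7876977 ≈ -2.1074e-5)
M = 9450 (M = -35*18*(-15) = -630*(-15) = 9450)
S + M = -166/7876977 + 9450 = 74437432484/7876977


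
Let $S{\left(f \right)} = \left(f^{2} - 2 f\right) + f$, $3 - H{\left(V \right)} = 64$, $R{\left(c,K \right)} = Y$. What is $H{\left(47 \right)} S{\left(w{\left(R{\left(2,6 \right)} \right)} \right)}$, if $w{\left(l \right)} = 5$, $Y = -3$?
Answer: $-1220$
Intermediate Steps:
$R{\left(c,K \right)} = -3$
$H{\left(V \right)} = -61$ ($H{\left(V \right)} = 3 - 64 = -61$)
$S{\left(f \right)} = f^{2} - f$
$H{\left(47 \right)} S{\left(w{\left(R{\left(2,6 \right)} \right)} \right)} = - 61 \cdot 5 \left(-1 + 5\right) = - 61 \cdot 5 \cdot 4 = \left(-61\right) 20 = -1220$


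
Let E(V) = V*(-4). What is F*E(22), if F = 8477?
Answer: -745976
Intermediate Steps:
E(V) = -4*V
F*E(22) = 8477*(-4*22) = 8477*(-88) = -745976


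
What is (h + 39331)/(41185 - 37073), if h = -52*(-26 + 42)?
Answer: 38499/4112 ≈ 9.3626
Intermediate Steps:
h = -832 (h = -52*16 = -832)
(h + 39331)/(41185 - 37073) = (-832 + 39331)/(41185 - 37073) = 38499/4112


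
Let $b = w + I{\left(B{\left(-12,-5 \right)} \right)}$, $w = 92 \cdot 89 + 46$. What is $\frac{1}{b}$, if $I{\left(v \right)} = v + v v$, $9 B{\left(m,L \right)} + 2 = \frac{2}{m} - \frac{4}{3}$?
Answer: $\frac{324}{2667739} \approx 0.00012145$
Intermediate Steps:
$B{\left(m,L \right)} = - \frac{10}{27} + \frac{2}{9 m}$ ($B{\left(m,L \right)} = - \frac{2}{9} + \frac{\frac{2}{m} - \frac{4}{3}}{9} = - \frac{2}{9} + \frac{- \frac{4}{3} + \frac{2}{m}}{9} = - \frac{2}{9} - \left(\frac{4}{27} - \frac{2}{9 m}\right) = - \frac{10}{27} + \frac{2}{9 m}$)
$I{\left(v \right)} = v + v^{2}$
$w = 8234$ ($w = 8188 + 46 = 8234$)
$b = \frac{2667739}{324}$ ($b = 8234 + \frac{2 \left(3 - -60\right)}{27 \left(-12\right)} \left(1 + \frac{2 \left(3 - -60\right)}{27 \left(-12\right)}\right) = 8234 + \frac{2}{27} \left(- \frac{1}{12}\right) \left(3 + 60\right) \left(1 + \frac{2}{27} \left(- \frac{1}{12}\right) \left(3 + 60\right)\right) = 8234 + \frac{2}{27} \left(- \frac{1}{12}\right) 63 \left(1 + \frac{2}{27} \left(- \frac{1}{12}\right) 63\right) = 8234 - \frac{7 \left(1 - \frac{7}{18}\right)}{18} = 8234 - \frac{77}{324} = \frac{2667739}{324} \approx 8233.8$)
$\frac{1}{b} = \frac{1}{\frac{2667739}{324}} = \frac{324}{2667739}$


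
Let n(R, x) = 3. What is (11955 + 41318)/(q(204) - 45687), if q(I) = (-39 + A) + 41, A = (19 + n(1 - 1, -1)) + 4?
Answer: -53273/45659 ≈ -1.1668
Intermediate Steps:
A = 26 (A = (19 + 3) + 4 = 22 + 4 = 26)
q(I) = 28 (q(I) = (-39 + 26) + 41 = -13 + 41 = 28)
(11955 + 41318)/(q(204) - 45687) = (11955 + 41318)/(28 - 45687) = 53273/(-45659) = 53273*(-1/45659) = -53273/45659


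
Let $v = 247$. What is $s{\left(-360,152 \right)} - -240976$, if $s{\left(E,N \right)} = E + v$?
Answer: $240863$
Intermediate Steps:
$s{\left(E,N \right)} = 247 + E$ ($s{\left(E,N \right)} = E + 247 = 247 + E$)
$s{\left(-360,152 \right)} - -240976 = \left(247 - 360\right) - -240976 = -113 + 240976 = 240863$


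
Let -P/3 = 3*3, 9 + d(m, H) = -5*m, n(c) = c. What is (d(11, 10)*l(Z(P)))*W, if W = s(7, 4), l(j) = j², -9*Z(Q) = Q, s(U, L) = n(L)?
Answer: -2304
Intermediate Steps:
s(U, L) = L
d(m, H) = -9 - 5*m
P = -27 (P = -9*3 = -3*9 = -27)
Z(Q) = -Q/9
W = 4
(d(11, 10)*l(Z(P)))*W = ((-9 - 5*11)*(-⅑*(-27))²)*4 = ((-9 - 55)*3²)*4 = -64*9*4 = -576*4 = -2304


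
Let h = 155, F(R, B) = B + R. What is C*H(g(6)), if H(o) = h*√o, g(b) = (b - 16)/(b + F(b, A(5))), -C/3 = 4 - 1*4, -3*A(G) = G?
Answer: 0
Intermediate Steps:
A(G) = -G/3
C = 0 (C = -3*(4 - 1*4) = -3*(4 - 4) = -3*0 = 0)
g(b) = (-16 + b)/(-5/3 + 2*b) (g(b) = (b - 16)/(b + (-⅓*5 + b)) = (-16 + b)/(b + (-5/3 + b)) = (-16 + b)/(-5/3 + 2*b))
H(o) = 155*√o
C*H(g(6)) = 0*(155*√(3*(-16 + 6)/(-5 + 6*6))) = 0*(155*√(3*(-10)/(-5 + 36))) = 0*(155*√(3*(-10)/31)) = 0*(155*√(3*(1/31)*(-10))) = 0*(155*√(-30/31)) = 0*(155*(I*√930/31)) = 0*(5*I*√930) = 0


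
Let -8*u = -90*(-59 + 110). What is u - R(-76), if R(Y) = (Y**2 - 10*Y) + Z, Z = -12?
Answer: -23801/4 ≈ -5950.3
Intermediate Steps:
R(Y) = -12 + Y**2 - 10*Y (R(Y) = (Y**2 - 10*Y) - 12 = -12 + Y**2 - 10*Y)
u = 2295/4 (u = -(-45)*(-59 + 110)/4 = -(-45)*51/4 = -1/8*(-4590) = 2295/4 ≈ 573.75)
u - R(-76) = 2295/4 - (-12 + (-76)**2 - 10*(-76)) = 2295/4 - (-12 + 5776 + 760) = 2295/4 - 1*6524 = 2295/4 - 6524 = -23801/4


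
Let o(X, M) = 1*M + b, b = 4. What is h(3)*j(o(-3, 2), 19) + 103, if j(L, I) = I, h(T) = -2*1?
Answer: 65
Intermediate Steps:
h(T) = -2
o(X, M) = 4 + M (o(X, M) = 1*M + 4 = M + 4 = 4 + M)
h(3)*j(o(-3, 2), 19) + 103 = -2*19 + 103 = -38 + 103 = 65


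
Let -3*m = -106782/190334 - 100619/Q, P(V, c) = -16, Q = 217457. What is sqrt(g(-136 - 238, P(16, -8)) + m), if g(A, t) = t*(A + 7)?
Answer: 2*sqrt(5658656680308516256519437)/62084190957 ≈ 76.631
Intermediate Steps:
g(A, t) = t*(7 + A)
m = 21185855060/62084190957 (m = -(-106782/190334 - 100619/217457)/3 = -(-106782*1/190334 - 100619*1/217457)/3 = -(-53391/95167 - 100619/217457)/3 = -1/3*(-21185855060/20694730319) = 21185855060/62084190957 ≈ 0.34124)
sqrt(g(-136 - 238, P(16, -8)) + m) = sqrt(-16*(7 + (-136 - 238)) + 21185855060/62084190957) = sqrt(-16*(7 - 374) + 21185855060/62084190957) = sqrt(-16*(-367) + 21185855060/62084190957) = sqrt(5872 + 21185855060/62084190957) = sqrt(364579555154564/62084190957) = 2*sqrt(5658656680308516256519437)/62084190957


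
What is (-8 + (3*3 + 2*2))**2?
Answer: 25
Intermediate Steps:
(-8 + (3*3 + 2*2))**2 = (-8 + (9 + 4))**2 = (-8 + 13)**2 = 5**2 = 25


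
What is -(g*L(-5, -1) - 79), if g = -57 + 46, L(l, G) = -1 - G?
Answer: 79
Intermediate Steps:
g = -11
-(g*L(-5, -1) - 79) = -(-11*(-1 - 1*(-1)) - 79) = -(-11*(-1 + 1) - 79) = -(-11*0 - 79) = -(0 - 79) = -1*(-79) = 79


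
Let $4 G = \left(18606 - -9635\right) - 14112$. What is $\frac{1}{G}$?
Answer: $\frac{4}{14129} \approx 0.00028311$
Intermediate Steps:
$G = \frac{14129}{4}$ ($G = \frac{\left(18606 - -9635\right) - 14112}{4} = \frac{\left(18606 + 9635\right) - 14112}{4} = \frac{28241 - 14112}{4} = \frac{1}{4} \cdot 14129 = \frac{14129}{4} \approx 3532.3$)
$\frac{1}{G} = \frac{1}{\frac{14129}{4}} = \frac{4}{14129}$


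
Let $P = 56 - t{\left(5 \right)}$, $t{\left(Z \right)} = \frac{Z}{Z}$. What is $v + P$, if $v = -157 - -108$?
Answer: $6$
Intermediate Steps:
$t{\left(Z \right)} = 1$
$v = -49$ ($v = -157 + 108 = -49$)
$P = 55$ ($P = 56 - 1 = 55$)
$v + P = -49 + 55 = 6$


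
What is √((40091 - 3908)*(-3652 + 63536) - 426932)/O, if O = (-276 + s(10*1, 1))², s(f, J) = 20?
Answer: √33849310/8192 ≈ 0.71021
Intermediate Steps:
O = 65536 (O = (-276 + 20)² = (-256)² = 65536)
√((40091 - 3908)*(-3652 + 63536) - 426932)/O = √((40091 - 3908)*(-3652 + 63536) - 426932)/65536 = √(36183*59884 - 426932)*(1/65536) = √(2166782772 - 426932)*(1/65536) = √2166355840*(1/65536) = (8*√33849310)*(1/65536) = √33849310/8192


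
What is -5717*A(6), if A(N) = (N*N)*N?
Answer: -1234872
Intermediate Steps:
A(N) = N**3 (A(N) = N**2*N = N**3)
-5717*A(6) = -5717*6**3 = -5717*216 = -1234872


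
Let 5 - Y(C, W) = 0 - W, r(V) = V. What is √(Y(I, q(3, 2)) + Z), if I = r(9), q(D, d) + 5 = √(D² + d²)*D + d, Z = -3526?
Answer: √(-3524 + 3*√13) ≈ 59.272*I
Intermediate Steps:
q(D, d) = -5 + d + D*√(D² + d²) (q(D, d) = -5 + (√(D² + d²)*D + d) = -5 + (D*√(D² + d²) + d) = -5 + (d + D*√(D² + d²)) = -5 + d + D*√(D² + d²))
I = 9
Y(C, W) = 5 + W (Y(C, W) = 5 - (0 - W) = 5 - (-1)*W = 5 + W)
√(Y(I, q(3, 2)) + Z) = √((5 + (-5 + 2 + 3*√(3² + 2²))) - 3526) = √((5 + (-5 + 2 + 3*√(9 + 4))) - 3526) = √((5 + (-5 + 2 + 3*√13)) - 3526) = √((5 + (-3 + 3*√13)) - 3526) = √((2 + 3*√13) - 3526) = √(-3524 + 3*√13)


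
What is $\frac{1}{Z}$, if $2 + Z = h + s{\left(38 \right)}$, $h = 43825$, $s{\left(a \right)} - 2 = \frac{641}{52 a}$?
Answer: $\frac{1976}{86598841} \approx 2.2818 \cdot 10^{-5}$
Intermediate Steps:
$s{\left(a \right)} = 2 + \frac{641}{52 a}$
$Z = \frac{86598841}{1976}$ ($Z = -2 + \left(43825 + \left(2 + \frac{641}{52 \cdot 38}\right)\right) = -2 + \left(43825 + \left(2 + \frac{641}{52} \cdot \frac{1}{38}\right)\right) = -2 + \left(43825 + \left(2 + \frac{641}{1976}\right)\right) = -2 + \left(43825 + \frac{4593}{1976}\right) = -2 + \frac{86602793}{1976} = \frac{86598841}{1976} \approx 43825.0$)
$\frac{1}{Z} = \frac{1}{\frac{86598841}{1976}} = \frac{1976}{86598841}$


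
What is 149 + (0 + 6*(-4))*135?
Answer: -3091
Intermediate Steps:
149 + (0 + 6*(-4))*135 = 149 + (0 - 24)*135 = 149 - 24*135 = 149 - 3240 = -3091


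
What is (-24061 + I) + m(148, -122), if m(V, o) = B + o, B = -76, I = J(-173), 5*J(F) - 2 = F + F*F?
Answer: -91537/5 ≈ -18307.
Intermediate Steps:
J(F) = ⅖ + F/5 + F²/5 (J(F) = ⅖ + (F + F*F)/5 = ⅖ + (F + F²)/5 = ⅖ + (F/5 + F²/5) = ⅖ + F/5 + F²/5)
I = 29758/5 (I = ⅖ + (⅕)*(-173) + (⅕)*(-173)² = ⅖ - 173/5 + (⅕)*29929 = ⅖ - 173/5 + 29929/5 = 29758/5 ≈ 5951.6)
m(V, o) = -76 + o
(-24061 + I) + m(148, -122) = (-24061 + 29758/5) + (-76 - 122) = -90547/5 - 198 = -91537/5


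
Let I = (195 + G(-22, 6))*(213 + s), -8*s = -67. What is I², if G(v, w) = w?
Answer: 126715352841/64 ≈ 1.9799e+9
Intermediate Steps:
s = 67/8 (s = -⅛*(-67) = 67/8 ≈ 8.3750)
I = 355971/8 (I = (195 + 6)*(213 + 67/8) = 201*(1771/8) = 355971/8 ≈ 44496.)
I² = (355971/8)² = 126715352841/64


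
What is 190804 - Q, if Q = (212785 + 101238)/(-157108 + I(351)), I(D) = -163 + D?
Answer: 29941277703/156920 ≈ 1.9081e+5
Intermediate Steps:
Q = -314023/156920 (Q = (212785 + 101238)/(-157108 + (-163 + 351)) = 314023/(-157108 + 188) = 314023/(-156920) = 314023*(-1/156920) = -314023/156920 ≈ -2.0012)
190804 - Q = 190804 - 1*(-314023/156920) = 190804 + 314023/156920 = 29941277703/156920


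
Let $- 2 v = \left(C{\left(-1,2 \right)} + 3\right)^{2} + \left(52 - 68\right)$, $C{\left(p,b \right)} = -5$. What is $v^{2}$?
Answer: $36$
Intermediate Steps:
$v = 6$ ($v = - \frac{\left(-5 + 3\right)^{2} + \left(52 - 68\right)}{2} = - \frac{\left(-2\right)^{2} - 16}{2} = - \frac{4 - 16}{2} = \left(- \frac{1}{2}\right) \left(-12\right) = 6$)
$v^{2} = 6^{2} = 36$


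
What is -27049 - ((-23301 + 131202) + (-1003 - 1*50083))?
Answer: -83864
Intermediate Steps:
-27049 - ((-23301 + 131202) + (-1003 - 1*50083)) = -27049 - (107901 + (-1003 - 50083)) = -27049 - (107901 - 51086) = -27049 - 1*56815 = -27049 - 56815 = -83864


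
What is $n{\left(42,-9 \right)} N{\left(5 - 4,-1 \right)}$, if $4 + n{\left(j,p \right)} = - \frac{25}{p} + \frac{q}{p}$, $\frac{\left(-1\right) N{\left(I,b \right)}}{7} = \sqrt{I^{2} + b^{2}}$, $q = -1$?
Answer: $\frac{70 \sqrt{2}}{9} \approx 10.999$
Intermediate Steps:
$N{\left(I,b \right)} = - 7 \sqrt{I^{2} + b^{2}}$
$n{\left(j,p \right)} = -4 - \frac{26}{p}$
$n{\left(42,-9 \right)} N{\left(5 - 4,-1 \right)} = \left(-4 - \frac{26}{-9}\right) \left(- 7 \sqrt{\left(5 - 4\right)^{2} + \left(-1\right)^{2}}\right) = \left(-4 - - \frac{26}{9}\right) \left(- 7 \sqrt{1^{2} + 1}\right) = \left(-4 + \frac{26}{9}\right) \left(- 7 \sqrt{1 + 1}\right) = - \frac{10 \left(- 7 \sqrt{2}\right)}{9} = \frac{70 \sqrt{2}}{9}$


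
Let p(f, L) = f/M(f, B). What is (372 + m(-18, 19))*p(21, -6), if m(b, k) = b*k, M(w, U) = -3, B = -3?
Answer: -210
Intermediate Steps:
p(f, L) = -f/3 (p(f, L) = f/(-3) = f*(-⅓) = -f/3)
(372 + m(-18, 19))*p(21, -6) = (372 - 18*19)*(-⅓*21) = (372 - 342)*(-7) = 30*(-7) = -210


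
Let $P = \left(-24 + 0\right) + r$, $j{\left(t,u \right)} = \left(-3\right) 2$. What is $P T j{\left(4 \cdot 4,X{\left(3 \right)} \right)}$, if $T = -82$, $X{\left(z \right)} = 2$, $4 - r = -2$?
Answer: $-8856$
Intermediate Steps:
$r = 6$ ($r = 4 - -2 = 4 + 2 = 6$)
$j{\left(t,u \right)} = -6$
$P = -18$ ($P = \left(-24 + 0\right) + 6 = -24 + 6 = -18$)
$P T j{\left(4 \cdot 4,X{\left(3 \right)} \right)} = \left(-18\right) \left(-82\right) \left(-6\right) = 1476 \left(-6\right) = -8856$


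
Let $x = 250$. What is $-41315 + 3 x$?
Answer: $-40565$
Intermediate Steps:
$-41315 + 3 x = -41315 + 3 \cdot 250 = -41315 + 750 = -40565$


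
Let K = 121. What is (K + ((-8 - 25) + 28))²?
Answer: 13456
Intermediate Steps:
(K + ((-8 - 25) + 28))² = (121 + ((-8 - 25) + 28))² = (121 + (-33 + 28))² = (121 - 5)² = 116² = 13456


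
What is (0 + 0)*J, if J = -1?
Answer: 0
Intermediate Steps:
(0 + 0)*J = (0 + 0)*(-1) = 0*(-1) = 0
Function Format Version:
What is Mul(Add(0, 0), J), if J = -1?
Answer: 0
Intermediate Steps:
Mul(Add(0, 0), J) = Mul(Add(0, 0), -1) = Mul(0, -1) = 0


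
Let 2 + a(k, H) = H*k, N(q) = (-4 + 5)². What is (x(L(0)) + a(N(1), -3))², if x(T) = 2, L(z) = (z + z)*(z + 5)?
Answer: 9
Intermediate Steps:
N(q) = 1 (N(q) = 1² = 1)
L(z) = 2*z*(5 + z) (L(z) = (2*z)*(5 + z) = 2*z*(5 + z))
a(k, H) = -2 + H*k
(x(L(0)) + a(N(1), -3))² = (2 + (-2 - 3*1))² = (2 + (-2 - 3))² = (2 - 5)² = (-3)² = 9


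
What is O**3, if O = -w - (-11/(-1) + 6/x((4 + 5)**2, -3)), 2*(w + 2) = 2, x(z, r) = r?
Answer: -512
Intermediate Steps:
w = -1 (w = -2 + (1/2)*2 = -2 + 1 = -1)
O = -8 (O = -1*(-1) - (-11/(-1) + 6/(-3)) = 1 - (-11*(-1) + 6*(-1/3)) = 1 - (11 - 2) = 1 - 1*9 = 1 - 9 = -8)
O**3 = (-8)**3 = -512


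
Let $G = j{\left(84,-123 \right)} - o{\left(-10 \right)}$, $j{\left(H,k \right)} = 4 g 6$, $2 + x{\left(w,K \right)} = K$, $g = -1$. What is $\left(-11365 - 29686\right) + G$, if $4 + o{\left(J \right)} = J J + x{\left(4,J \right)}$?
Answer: $-41159$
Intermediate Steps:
$x{\left(w,K \right)} = -2 + K$
$j{\left(H,k \right)} = -24$ ($j{\left(H,k \right)} = 4 \left(-1\right) 6 = \left(-4\right) 6 = -24$)
$o{\left(J \right)} = -6 + J + J^{2}$ ($o{\left(J \right)} = -4 + \left(J J + \left(-2 + J\right)\right) = -4 + \left(J^{2} + \left(-2 + J\right)\right) = -4 + \left(-2 + J + J^{2}\right) = -6 + J + J^{2}$)
$G = -108$ ($G = -24 - \left(-6 - 10 + \left(-10\right)^{2}\right) = -24 - \left(-6 - 10 + 100\right) = -24 - 84 = -108$)
$\left(-11365 - 29686\right) + G = \left(-11365 - 29686\right) - 108 = -41051 - 108 = -41159$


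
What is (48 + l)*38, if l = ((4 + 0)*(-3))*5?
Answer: -456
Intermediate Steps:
l = -60 (l = (4*(-3))*5 = -12*5 = -60)
(48 + l)*38 = (48 - 60)*38 = -12*38 = -456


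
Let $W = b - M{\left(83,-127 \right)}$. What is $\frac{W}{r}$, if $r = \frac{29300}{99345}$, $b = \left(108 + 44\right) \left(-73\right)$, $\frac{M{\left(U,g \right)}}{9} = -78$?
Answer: $- \frac{103259193}{2930} \approx -35242.0$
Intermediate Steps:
$M{\left(U,g \right)} = -702$ ($M{\left(U,g \right)} = 9 \left(-78\right) = -702$)
$b = -11096$ ($b = 152 \left(-73\right) = -11096$)
$W = -10394$ ($W = -11096 - -702 = -11096 + 702 = -10394$)
$r = \frac{5860}{19869}$ ($r = 29300 \cdot \frac{1}{99345} = \frac{5860}{19869} \approx 0.29493$)
$\frac{W}{r} = - \frac{10394}{\frac{5860}{19869}} = \left(-10394\right) \frac{19869}{5860} = - \frac{103259193}{2930}$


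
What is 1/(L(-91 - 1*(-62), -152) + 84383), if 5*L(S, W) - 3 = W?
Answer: 5/421766 ≈ 1.1855e-5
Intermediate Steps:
L(S, W) = 3/5 + W/5
1/(L(-91 - 1*(-62), -152) + 84383) = 1/((3/5 + (1/5)*(-152)) + 84383) = 1/((3/5 - 152/5) + 84383) = 1/(-149/5 + 84383) = 1/(421766/5) = 5/421766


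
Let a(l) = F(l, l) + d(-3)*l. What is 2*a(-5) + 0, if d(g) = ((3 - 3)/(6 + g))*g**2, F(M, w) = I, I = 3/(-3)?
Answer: -2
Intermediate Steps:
I = -1 (I = 3*(-1/3) = -1)
F(M, w) = -1
d(g) = 0 (d(g) = (0/(6 + g))*g**2 = 0*g**2 = 0)
a(l) = -1 (a(l) = -1 + 0*l = -1 + 0 = -1)
2*a(-5) + 0 = 2*(-1) + 0 = -2 + 0 = -2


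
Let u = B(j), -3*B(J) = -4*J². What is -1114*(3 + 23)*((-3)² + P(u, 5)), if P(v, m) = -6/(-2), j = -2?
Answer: -347568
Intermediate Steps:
B(J) = 4*J²/3 (B(J) = -(-4)*J²/3 = 4*J²/3)
u = 16/3 (u = (4/3)*(-2)² = (4/3)*4 = 16/3 ≈ 5.3333)
P(v, m) = 3 (P(v, m) = -6*(-1)/2 = -1*(-3) = 3)
-1114*(3 + 23)*((-3)² + P(u, 5)) = -1114*(3 + 23)*((-3)² + 3) = -28964*(9 + 3) = -28964*12 = -1114*312 = -347568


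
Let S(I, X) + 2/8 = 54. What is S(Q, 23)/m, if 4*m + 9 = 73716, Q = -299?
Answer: 215/73707 ≈ 0.0029170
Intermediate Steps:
S(I, X) = 215/4 (S(I, X) = -¼ + 54 = 215/4)
m = 73707/4 (m = -9/4 + (¼)*73716 = -9/4 + 18429 = 73707/4 ≈ 18427.)
S(Q, 23)/m = 215/(4*(73707/4)) = (215/4)*(4/73707) = 215/73707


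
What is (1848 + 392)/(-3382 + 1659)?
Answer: -2240/1723 ≈ -1.3001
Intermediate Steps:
(1848 + 392)/(-3382 + 1659) = 2240/(-1723) = 2240*(-1/1723) = -2240/1723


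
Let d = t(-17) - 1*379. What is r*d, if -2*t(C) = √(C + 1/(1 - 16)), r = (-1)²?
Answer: -379 - 8*I*√15/15 ≈ -379.0 - 2.0656*I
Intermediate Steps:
r = 1
t(C) = -√(-1/15 + C)/2 (t(C) = -√(C + 1/(1 - 16))/2 = -√(C + 1/(-15))/2 = -√(C - 1/15)/2 = -√(-1/15 + C)/2)
d = -379 - 8*I*√15/15 (d = -√(-15 + 225*(-17))/30 - 1*379 = -√(-15 - 3825)/30 - 379 = -8*I*√15/15 - 379 = -379 - 8*I*√15/15 ≈ -379.0 - 2.0656*I)
r*d = 1*(-379 - 8*I*√15/15) = -379 - 8*I*√15/15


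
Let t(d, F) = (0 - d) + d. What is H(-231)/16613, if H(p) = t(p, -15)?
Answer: 0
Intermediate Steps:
t(d, F) = 0 (t(d, F) = -d + d = 0)
H(p) = 0
H(-231)/16613 = 0/16613 = 0*(1/16613) = 0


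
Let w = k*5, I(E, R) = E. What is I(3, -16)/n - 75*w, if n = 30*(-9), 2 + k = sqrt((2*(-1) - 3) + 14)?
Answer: -33751/90 ≈ -375.01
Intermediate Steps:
k = 1 (k = -2 + sqrt((2*(-1) - 3) + 14) = -2 + sqrt((-2 - 3) + 14) = -2 + sqrt(-5 + 14) = -2 + sqrt(9) = -2 + 3 = 1)
n = -270
w = 5 (w = 1*5 = 5)
I(3, -16)/n - 75*w = 3/(-270) - 75*5 = 3*(-1/270) - 375 = -1/90 - 375 = -33751/90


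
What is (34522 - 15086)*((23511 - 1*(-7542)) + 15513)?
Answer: 905056776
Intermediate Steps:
(34522 - 15086)*((23511 - 1*(-7542)) + 15513) = 19436*((23511 + 7542) + 15513) = 19436*(31053 + 15513) = 19436*46566 = 905056776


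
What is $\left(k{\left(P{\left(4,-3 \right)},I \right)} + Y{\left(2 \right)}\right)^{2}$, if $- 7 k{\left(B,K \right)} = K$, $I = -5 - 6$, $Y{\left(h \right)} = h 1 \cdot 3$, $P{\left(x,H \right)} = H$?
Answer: $\frac{2809}{49} \approx 57.327$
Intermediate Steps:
$Y{\left(h \right)} = 3 h$ ($Y{\left(h \right)} = h 3 = 3 h$)
$I = -11$ ($I = -5 - 6 = -11$)
$k{\left(B,K \right)} = - \frac{K}{7}$
$\left(k{\left(P{\left(4,-3 \right)},I \right)} + Y{\left(2 \right)}\right)^{2} = \left(\left(- \frac{1}{7}\right) \left(-11\right) + 3 \cdot 2\right)^{2} = \left(\frac{11}{7} + 6\right)^{2} = \left(\frac{53}{7}\right)^{2} = \frac{2809}{49}$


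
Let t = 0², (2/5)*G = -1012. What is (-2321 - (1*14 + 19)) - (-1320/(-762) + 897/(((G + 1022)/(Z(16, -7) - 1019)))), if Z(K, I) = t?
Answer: -43634145/14732 ≈ -2961.9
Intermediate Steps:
G = -2530 (G = (5/2)*(-1012) = -2530)
t = 0
Z(K, I) = 0
(-2321 - (1*14 + 19)) - (-1320/(-762) + 897/(((G + 1022)/(Z(16, -7) - 1019)))) = (-2321 - (1*14 + 19)) - (-1320/(-762) + 897/(((-2530 + 1022)/(0 - 1019)))) = (-2321 - (14 + 19)) - (-1320*(-1/762) + 897/((-1508/(-1019)))) = (-2321 - 1*33) - (220/127 + 897/((-1508*(-1/1019)))) = (-2321 - 33) - (220/127 + 897/(1508/1019)) = -2354 - (220/127 + 897*(1019/1508)) = -2354 - (220/127 + 70311/116) = -2354 - 1*8955017/14732 = -2354 - 8955017/14732 = -43634145/14732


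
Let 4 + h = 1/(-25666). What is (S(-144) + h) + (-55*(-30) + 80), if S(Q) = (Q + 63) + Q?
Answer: 38524665/25666 ≈ 1501.0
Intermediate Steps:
h = -102665/25666 (h = -4 + 1/(-25666) = -4 - 1/25666 = -102665/25666 ≈ -4.0000)
S(Q) = 63 + 2*Q (S(Q) = (63 + Q) + Q = 63 + 2*Q)
(S(-144) + h) + (-55*(-30) + 80) = ((63 + 2*(-144)) - 102665/25666) + (-55*(-30) + 80) = ((63 - 288) - 102665/25666) + (1650 + 80) = (-225 - 102665/25666) + 1730 = -5877515/25666 + 1730 = 38524665/25666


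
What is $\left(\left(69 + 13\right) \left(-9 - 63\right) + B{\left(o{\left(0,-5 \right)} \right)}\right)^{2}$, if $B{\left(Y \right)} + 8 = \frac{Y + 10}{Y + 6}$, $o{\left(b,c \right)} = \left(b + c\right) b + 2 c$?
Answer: $34951744$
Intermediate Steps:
$o{\left(b,c \right)} = 2 c + b \left(b + c\right)$ ($o{\left(b,c \right)} = b \left(b + c\right) + 2 c = 2 c + b \left(b + c\right)$)
$B{\left(Y \right)} = -8 + \frac{10 + Y}{6 + Y}$ ($B{\left(Y \right)} = -8 + \frac{Y + 10}{Y + 6} = -8 + \frac{10 + Y}{6 + Y}$)
$\left(\left(69 + 13\right) \left(-9 - 63\right) + B{\left(o{\left(0,-5 \right)} \right)}\right)^{2} = \left(\left(69 + 13\right) \left(-9 - 63\right) + \frac{-38 - 7 \left(0^{2} + 2 \left(-5\right) + 0 \left(-5\right)\right)}{6 + \left(0^{2} + 2 \left(-5\right) + 0 \left(-5\right)\right)}\right)^{2} = \left(82 \left(-72\right) + \frac{-38 - 7 \left(0 - 10 + 0\right)}{6 + \left(0 - 10 + 0\right)}\right)^{2} = \left(-5904 + \frac{-38 - -70}{6 - 10}\right)^{2} = \left(-5904 + \frac{-38 + 70}{-4}\right)^{2} = \left(-5904 - 8\right)^{2} = \left(-5912\right)^{2} = 34951744$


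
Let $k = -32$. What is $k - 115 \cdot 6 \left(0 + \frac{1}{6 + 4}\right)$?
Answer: $-101$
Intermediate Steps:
$k - 115 \cdot 6 \left(0 + \frac{1}{6 + 4}\right) = -32 - 115 \cdot 6 \left(0 + \frac{1}{6 + 4}\right) = -32 - 115 \cdot 6 \left(0 + \frac{1}{10}\right) = -32 - 115 \cdot 6 \cdot \frac{1}{10} = -32 - 69 = -101$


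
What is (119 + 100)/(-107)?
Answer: -219/107 ≈ -2.0467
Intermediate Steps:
(119 + 100)/(-107) = 219*(-1/107) = -219/107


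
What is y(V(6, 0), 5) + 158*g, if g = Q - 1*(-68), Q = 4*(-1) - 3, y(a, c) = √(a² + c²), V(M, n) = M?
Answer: 9638 + √61 ≈ 9645.8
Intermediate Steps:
Q = -7 (Q = -4 - 3 = -7)
g = 61 (g = -7 - 1*(-68) = -7 + 68 = 61)
y(V(6, 0), 5) + 158*g = √(6² + 5²) + 158*61 = √(36 + 25) + 9638 = √61 + 9638 = 9638 + √61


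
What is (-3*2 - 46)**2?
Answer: 2704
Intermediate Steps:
(-3*2 - 46)**2 = (-6 - 46)**2 = (-52)**2 = 2704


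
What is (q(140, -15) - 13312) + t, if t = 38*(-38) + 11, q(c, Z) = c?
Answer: -14605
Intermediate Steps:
t = -1433 (t = -1444 + 11 = -1433)
(q(140, -15) - 13312) + t = (140 - 13312) - 1433 = -13172 - 1433 = -14605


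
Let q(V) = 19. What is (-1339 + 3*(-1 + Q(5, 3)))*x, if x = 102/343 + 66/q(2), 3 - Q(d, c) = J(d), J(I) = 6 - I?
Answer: -32833536/6517 ≈ -5038.1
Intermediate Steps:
Q(d, c) = -3 + d (Q(d, c) = 3 - (6 - d) = 3 + (-6 + d) = -3 + d)
x = 24576/6517 (x = 102/343 + 66/19 = 24576/6517 ≈ 3.7711)
(-1339 + 3*(-1 + Q(5, 3)))*x = (-1339 + 3*(-1 + (-3 + 5)))*(24576/6517) = (-1339 + 3*(-1 + 2))*(24576/6517) = (-1339 + 3*1)*(24576/6517) = (-1339 + 3)*(24576/6517) = -1336*24576/6517 = -32833536/6517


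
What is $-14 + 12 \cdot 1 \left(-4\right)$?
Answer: $-62$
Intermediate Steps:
$-14 + 12 \cdot 1 \left(-4\right) = -14 + 12 \left(-4\right) = -14 - 48 = -62$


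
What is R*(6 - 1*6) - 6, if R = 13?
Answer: -6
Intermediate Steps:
R*(6 - 1*6) - 6 = 13*(6 - 1*6) - 6 = 13*(6 - 6) - 6 = 13*0 - 6 = 0 - 6 = -6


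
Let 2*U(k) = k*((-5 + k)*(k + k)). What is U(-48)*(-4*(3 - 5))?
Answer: -976896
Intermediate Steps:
U(k) = k²*(-5 + k) (U(k) = (k*((-5 + k)*(k + k)))/2 = (k*((-5 + k)*(2*k)))/2 = (k*(2*k*(-5 + k)))/2 = (2*k²*(-5 + k))/2 = k²*(-5 + k))
U(-48)*(-4*(3 - 5)) = ((-48)²*(-5 - 48))*(-4*(3 - 5)) = (2304*(-53))*(-4*(-2)) = -122112*8 = -976896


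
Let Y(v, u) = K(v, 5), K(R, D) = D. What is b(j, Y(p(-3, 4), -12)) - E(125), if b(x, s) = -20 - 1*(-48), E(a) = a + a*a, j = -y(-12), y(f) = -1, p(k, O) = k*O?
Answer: -15722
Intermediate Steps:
p(k, O) = O*k
Y(v, u) = 5
j = 1 (j = -1*(-1) = 1)
E(a) = a + a**2
b(x, s) = 28 (b(x, s) = -20 + 48 = 28)
b(j, Y(p(-3, 4), -12)) - E(125) = 28 - 125*(1 + 125) = 28 - 125*126 = 28 - 1*15750 = 28 - 15750 = -15722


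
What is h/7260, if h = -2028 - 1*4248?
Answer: -523/605 ≈ -0.86446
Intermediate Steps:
h = -6276 (h = -2028 - 4248 = -6276)
h/7260 = -6276/7260 = -6276*1/7260 = -523/605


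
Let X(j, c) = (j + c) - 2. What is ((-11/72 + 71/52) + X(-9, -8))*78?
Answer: -16649/12 ≈ -1387.4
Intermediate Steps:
X(j, c) = -2 + c + j (X(j, c) = (c + j) - 2 = -2 + c + j)
((-11/72 + 71/52) + X(-9, -8))*78 = ((-11/72 + 71/52) + (-2 - 8 - 9))*78 = ((-11*1/72 + 71*(1/52)) - 19)*78 = ((-11/72 + 71/52) - 19)*78 = (1135/936 - 19)*78 = -16649/936*78 = -16649/12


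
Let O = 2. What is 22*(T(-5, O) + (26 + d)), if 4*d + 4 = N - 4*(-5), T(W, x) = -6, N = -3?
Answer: 1023/2 ≈ 511.50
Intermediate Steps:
d = 13/4 (d = -1 + (-3 - 4*(-5))/4 = -1 + (-3 + 20)/4 = -1 + (1/4)*17 = -1 + 17/4 = 13/4 ≈ 3.2500)
22*(T(-5, O) + (26 + d)) = 22*(-6 + (26 + 13/4)) = 22*(-6 + 117/4) = 22*(93/4) = 1023/2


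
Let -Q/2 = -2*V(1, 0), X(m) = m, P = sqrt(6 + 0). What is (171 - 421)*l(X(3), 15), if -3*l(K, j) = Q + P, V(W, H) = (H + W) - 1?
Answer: 250*sqrt(6)/3 ≈ 204.12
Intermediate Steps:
P = sqrt(6) ≈ 2.4495
V(W, H) = -1 + H + W
Q = 0 (Q = -(-4)*(-1 + 0 + 1) = -(-4)*0 = -2*0 = 0)
l(K, j) = -sqrt(6)/3 (l(K, j) = -(0 + sqrt(6))/3 = -sqrt(6)/3)
(171 - 421)*l(X(3), 15) = (171 - 421)*(-sqrt(6)/3) = -(-250)*sqrt(6)/3 = 250*sqrt(6)/3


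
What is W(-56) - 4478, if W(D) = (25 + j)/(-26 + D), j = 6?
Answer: -367227/82 ≈ -4478.4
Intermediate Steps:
W(D) = 31/(-26 + D) (W(D) = (25 + 6)/(-26 + D) = 31/(-26 + D))
W(-56) - 4478 = 31/(-26 - 56) - 4478 = 31/(-82) - 4478 = 31*(-1/82) - 4478 = -31/82 - 4478 = -367227/82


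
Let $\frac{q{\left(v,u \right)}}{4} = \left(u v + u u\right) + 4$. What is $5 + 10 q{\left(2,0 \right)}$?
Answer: $165$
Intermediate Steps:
$q{\left(v,u \right)} = 16 + 4 u^{2} + 4 u v$ ($q{\left(v,u \right)} = 4 \left(\left(u v + u u\right) + 4\right) = 4 \left(\left(u v + u^{2}\right) + 4\right) = 4 \left(\left(u^{2} + u v\right) + 4\right) = 4 \left(4 + u^{2} + u v\right) = 16 + 4 u^{2} + 4 u v$)
$5 + 10 q{\left(2,0 \right)} = 5 + 10 \left(16 + 4 \cdot 0^{2} + 4 \cdot 0 \cdot 2\right) = 5 + 10 \left(16 + 4 \cdot 0 + 0\right) = 5 + 10 \left(16 + 0 + 0\right) = 5 + 10 \cdot 16 = 5 + 160 = 165$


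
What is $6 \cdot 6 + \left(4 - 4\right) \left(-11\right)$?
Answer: $36$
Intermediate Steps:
$6 \cdot 6 + \left(4 - 4\right) \left(-11\right) = 36 + \left(4 - 4\right) \left(-11\right) = 36 + 0 \left(-11\right) = 36 + 0 = 36$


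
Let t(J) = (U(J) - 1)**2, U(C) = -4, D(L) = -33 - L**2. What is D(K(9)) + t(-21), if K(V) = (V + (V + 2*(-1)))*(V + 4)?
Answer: -43272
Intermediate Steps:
K(V) = (-2 + 2*V)*(4 + V) (K(V) = (V + (V - 2))*(4 + V) = (V + (-2 + V))*(4 + V) = (-2 + 2*V)*(4 + V))
t(J) = 25 (t(J) = (-4 - 1)**2 = (-5)**2 = 25)
D(K(9)) + t(-21) = (-33 - (-8 + 2*9**2 + 6*9)**2) + 25 = (-33 - (-8 + 2*81 + 54)**2) + 25 = (-33 - (-8 + 162 + 54)**2) + 25 = (-33 - 1*208**2) + 25 = (-33 - 1*43264) + 25 = (-33 - 43264) + 25 = -43297 + 25 = -43272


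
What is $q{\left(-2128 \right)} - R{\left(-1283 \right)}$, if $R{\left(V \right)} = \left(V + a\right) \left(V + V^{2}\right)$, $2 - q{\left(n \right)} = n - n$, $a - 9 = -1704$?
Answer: $4898232270$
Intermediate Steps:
$a = -1695$ ($a = 9 - 1704 = -1695$)
$q{\left(n \right)} = 2$ ($q{\left(n \right)} = 2 - \left(n - n\right) = 2 - 0 = 2 + 0 = 2$)
$R{\left(V \right)} = \left(-1695 + V\right) \left(V + V^{2}\right)$ ($R{\left(V \right)} = \left(V - 1695\right) \left(V + V^{2}\right) = \left(-1695 + V\right) \left(V + V^{2}\right)$)
$q{\left(-2128 \right)} - R{\left(-1283 \right)} = 2 - - 1283 \left(-1695 + \left(-1283\right)^{2} - -2173402\right) = 2 - - 1283 \left(-1695 + 1646089 + 2173402\right) = 2 - \left(-1283\right) 3817796 = 2 - -4898232268 = 2 + 4898232268 = 4898232270$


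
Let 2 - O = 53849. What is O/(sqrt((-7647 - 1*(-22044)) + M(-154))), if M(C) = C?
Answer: -53847*sqrt(14243)/14243 ≈ -451.19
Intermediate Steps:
O = -53847 (O = 2 - 1*53849 = 2 - 53849 = -53847)
O/(sqrt((-7647 - 1*(-22044)) + M(-154))) = -53847/sqrt((-7647 - 1*(-22044)) - 154) = -53847/sqrt((-7647 + 22044) - 154) = -53847/sqrt(14397 - 154) = -53847*sqrt(14243)/14243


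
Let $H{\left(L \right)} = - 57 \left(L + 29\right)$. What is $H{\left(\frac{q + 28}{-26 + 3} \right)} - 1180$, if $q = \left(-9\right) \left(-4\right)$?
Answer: $- \frac{61511}{23} \approx -2674.4$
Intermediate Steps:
$q = 36$
$H{\left(L \right)} = -1653 - 57 L$ ($H{\left(L \right)} = - 57 \left(29 + L\right) = -1653 - 57 L$)
$H{\left(\frac{q + 28}{-26 + 3} \right)} - 1180 = \left(-1653 - 57 \frac{36 + 28}{-26 + 3}\right) - 1180 = \left(-1653 - 57 \frac{64}{-23}\right) - 1180 = \left(-1653 - 57 \cdot 64 \left(- \frac{1}{23}\right)\right) - 1180 = \left(-1653 - - \frac{3648}{23}\right) - 1180 = \left(-1653 + \frac{3648}{23}\right) - 1180 = - \frac{34371}{23} - 1180 = - \frac{61511}{23}$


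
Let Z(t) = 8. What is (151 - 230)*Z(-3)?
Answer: -632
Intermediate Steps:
(151 - 230)*Z(-3) = (151 - 230)*8 = -79*8 = -632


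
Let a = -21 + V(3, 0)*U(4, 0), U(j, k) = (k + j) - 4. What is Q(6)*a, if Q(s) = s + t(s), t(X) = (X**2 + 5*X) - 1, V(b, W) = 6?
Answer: -1491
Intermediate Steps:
U(j, k) = -4 + j + k (U(j, k) = (j + k) - 4 = -4 + j + k)
t(X) = -1 + X**2 + 5*X
Q(s) = -1 + s**2 + 6*s (Q(s) = s + (-1 + s**2 + 5*s) = -1 + s**2 + 6*s)
a = -21 (a = -21 + 6*(-4 + 4 + 0) = -21 + 6*0 = -21 + 0 = -21)
Q(6)*a = (-1 + 6**2 + 6*6)*(-21) = (-1 + 36 + 36)*(-21) = 71*(-21) = -1491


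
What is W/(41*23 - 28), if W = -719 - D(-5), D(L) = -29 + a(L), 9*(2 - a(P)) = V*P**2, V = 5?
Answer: -6103/8235 ≈ -0.74111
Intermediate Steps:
a(P) = 2 - 5*P**2/9
D(L) = -27 - 5*L**2/9 (D(L) = -29 + (2 - 5*L**2/9) = -27 - 5*L**2/9)
W = -6103/9 (W = -719 - (-27 - 5/9*(-5)**2) = -719 - (-27 - 5/9*25) = -719 - (-27 - 125/9) = -719 - 1*(-368/9) = -719 + 368/9 = -6103/9 ≈ -678.11)
W/(41*23 - 28) = -6103/(9*(41*23 - 28)) = -6103/(9*(943 - 28)) = -6103/9/915 = -6103/9*1/915 = -6103/8235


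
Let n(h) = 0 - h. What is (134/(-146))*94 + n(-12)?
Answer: -5422/73 ≈ -74.274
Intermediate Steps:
n(h) = -h
(134/(-146))*94 + n(-12) = (134/(-146))*94 - 1*(-12) = (134*(-1/146))*94 + 12 = -67/73*94 + 12 = -6298/73 + 12 = -5422/73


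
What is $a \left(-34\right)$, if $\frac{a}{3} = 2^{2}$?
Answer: $-408$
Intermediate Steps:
$a = 12$ ($a = 3 \cdot 2^{2} = 3 \cdot 4 = 12$)
$a \left(-34\right) = 12 \left(-34\right) = -408$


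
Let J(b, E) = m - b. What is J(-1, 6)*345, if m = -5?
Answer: -1380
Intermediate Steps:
J(b, E) = -5 - b
J(-1, 6)*345 = (-5 - 1*(-1))*345 = (-5 + 1)*345 = -4*345 = -1380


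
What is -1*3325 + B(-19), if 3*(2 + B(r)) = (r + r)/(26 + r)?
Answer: -69905/21 ≈ -3328.8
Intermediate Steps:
B(r) = -2 + 2*r/(3*(26 + r)) (B(r) = -2 + ((r + r)/(26 + r))/3 = -2 + ((2*r)/(26 + r))/3 = -2 + (2*r/(26 + r))/3 = -2 + 2*r/(3*(26 + r)))
-1*3325 + B(-19) = -1*3325 + 4*(-39 - 1*(-19))/(3*(26 - 19)) = -3325 + (4/3)*(-39 + 19)/7 = -3325 + (4/3)*(1/7)*(-20) = -3325 - 80/21 = -69905/21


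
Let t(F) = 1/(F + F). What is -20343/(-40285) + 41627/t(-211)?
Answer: -707670218947/40285 ≈ -1.7567e+7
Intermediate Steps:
t(F) = 1/(2*F)
-20343/(-40285) + 41627/t(-211) = -20343/(-40285) + 41627/(((½)/(-211))) = -20343*(-1/40285) + 41627/(((½)*(-1/211))) = 20343/40285 + 41627/(-1/422) = 20343/40285 + 41627*(-422) = 20343/40285 - 17566594 = -707670218947/40285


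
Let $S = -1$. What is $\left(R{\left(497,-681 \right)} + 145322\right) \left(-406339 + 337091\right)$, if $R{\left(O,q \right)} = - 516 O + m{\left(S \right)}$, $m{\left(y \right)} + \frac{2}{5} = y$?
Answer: $\frac{38478135936}{5} \approx 7.6956 \cdot 10^{9}$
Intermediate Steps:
$m{\left(y \right)} = - \frac{2}{5} + y$
$R{\left(O,q \right)} = - \frac{7}{5} - 516 O$ ($R{\left(O,q \right)} = - 516 O - \frac{7}{5} = - \frac{7}{5} - 516 O$)
$\left(R{\left(497,-681 \right)} + 145322\right) \left(-406339 + 337091\right) = \left(\left(- \frac{7}{5} - 256452\right) + 145322\right) \left(-406339 + 337091\right) = \left(\left(- \frac{7}{5} - 256452\right) + 145322\right) \left(-69248\right) = \left(- \frac{1282267}{5} + 145322\right) \left(-69248\right) = \left(- \frac{555657}{5}\right) \left(-69248\right) = \frac{38478135936}{5}$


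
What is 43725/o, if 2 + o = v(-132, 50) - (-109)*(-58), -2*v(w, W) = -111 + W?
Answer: -87450/12587 ≈ -6.9476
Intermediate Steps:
v(w, W) = 111/2 - W/2 (v(w, W) = -(-111 + W)/2 = 111/2 - W/2)
o = -12587/2 (o = -2 + ((111/2 - ½*50) - (-109)*(-58)) = -2 + ((111/2 - 25) - 1*6322) = -2 + (61/2 - 6322) = -2 - 12583/2 = -12587/2 ≈ -6293.5)
43725/o = 43725/(-12587/2) = 43725*(-2/12587) = -87450/12587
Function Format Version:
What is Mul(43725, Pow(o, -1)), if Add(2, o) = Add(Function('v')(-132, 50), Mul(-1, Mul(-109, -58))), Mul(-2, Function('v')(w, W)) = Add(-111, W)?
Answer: Rational(-87450, 12587) ≈ -6.9476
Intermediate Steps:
Function('v')(w, W) = Add(Rational(111, 2), Mul(Rational(-1, 2), W)) (Function('v')(w, W) = Mul(Rational(-1, 2), Add(-111, W)) = Add(Rational(111, 2), Mul(Rational(-1, 2), W)))
o = Rational(-12587, 2) (o = Add(-2, Add(Add(Rational(111, 2), Mul(Rational(-1, 2), 50)), Mul(-1, Mul(-109, -58)))) = Add(-2, Add(Add(Rational(111, 2), -25), Mul(-1, 6322))) = Add(-2, Add(Rational(61, 2), -6322)) = Add(-2, Rational(-12583, 2)) = Rational(-12587, 2) ≈ -6293.5)
Mul(43725, Pow(o, -1)) = Mul(43725, Pow(Rational(-12587, 2), -1)) = Mul(43725, Rational(-2, 12587)) = Rational(-87450, 12587)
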